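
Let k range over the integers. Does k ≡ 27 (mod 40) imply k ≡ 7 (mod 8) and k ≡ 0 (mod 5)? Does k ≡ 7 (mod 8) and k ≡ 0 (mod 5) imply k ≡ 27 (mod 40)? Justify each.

Neither direction holds.

(→) This fails: k = 27 gives 27 ≡ 27 (mod 40) but 27 ≡ 3 (mod 8), so the conjunction on the right does not hold.

(←) This fails: k = 15 satisfies both congruences on the right (15 ≡ 7 mod 8 and 15 ≡ 0 mod 5) yet 15 ≡ 15 (mod 40), not 27.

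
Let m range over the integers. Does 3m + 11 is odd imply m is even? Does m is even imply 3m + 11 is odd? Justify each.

Equivalent; both directions hold.

Converse. Suppose m is even; write m = 2j. Then 3m + 11 = 3·(2j) + 11 = 2·3j + 11, which is odd.

Forward direction. Suppose 3m + 11 is odd. Since 3 is odd, 3m and m have the same parity, so 3m + 11 ≡ m + 11 (mod 2). As 11 is odd, 3m + 11 is odd exactly when m is even. Thus m is even.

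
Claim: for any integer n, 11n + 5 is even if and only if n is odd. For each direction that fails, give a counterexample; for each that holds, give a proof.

[⇒] Suppose 11n + 5 is even. Since 11 is odd, 11n and n have the same parity, so 11n + 5 ≡ n + 5 (mod 2). As 5 is odd, 11n + 5 is even exactly when n is odd. Thus n is odd.

[⇐] Conversely, suppose n is odd; write n = 2j + 1. Then 11n + 5 = 11·(2j + 1) + 5 = 2·11j + 16, which is even.

Both directions hold; the statement is true.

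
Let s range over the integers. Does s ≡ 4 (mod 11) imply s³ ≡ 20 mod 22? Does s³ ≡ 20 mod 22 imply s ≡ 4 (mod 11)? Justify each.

[⇒] This fails: take s = 15. Then 15 ≡ 4 (mod 11), but 15³ = 3375 ≡ 9 (mod 22), not 20.

[⇐] Conversely, the residues r modulo 22 with r³ ≡ 20 (mod 22) are exactly {4}, and each is ≡ 4 (mod 11).

Not equivalent: only (⇐) holds.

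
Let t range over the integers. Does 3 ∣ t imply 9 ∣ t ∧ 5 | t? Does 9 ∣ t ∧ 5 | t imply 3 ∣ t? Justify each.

(⇒) fails; (⇐) holds.

(⇐) Suppose 9 ∣ t and 5 ∣ t. Any common multiple of 9 and 5 is a multiple of their lcm; here gcd(9, 5) = 1, so lcm(9, 5) = 9·5 = 45, so 45 ∣ t. Since 3 ∣ 45, it follows that 3 ∣ t.

(⇒) This fails: take t = 3. Certainly 3 ∣ 3, but 9 ∤ 3.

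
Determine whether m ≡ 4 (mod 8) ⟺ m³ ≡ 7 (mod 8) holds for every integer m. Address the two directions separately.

(→) This fails: take m = 4. Then 4 ≡ 4 (mod 8), but 4³ = 64 ≡ 0 (mod 8), not 7.

(←) This fails: take m = 7. Then 7³ = 343 ≡ 7 (mod 8), yet 7 ≡ 7 (mod 8), not 4.

Neither direction holds.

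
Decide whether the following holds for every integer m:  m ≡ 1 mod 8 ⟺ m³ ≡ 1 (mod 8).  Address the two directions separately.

Both directions hold.

(⇒) Suppose m ≡ 1 mod 8. Write m = 8j + 1. Then (8j + 1)³ = 512j³ + 192j² + 24j + 1 = 8(64j³ + 24j² + 3j) + 1, so m³ ≡ 1 (mod 8).

(⇐) For the converse, argue contrapositively. If m ≢ 1 (mod 8), then m is congruent to one of 0, 2, 3, 4, 5, 6, 7 modulo 8, and these give m³ ≡ 0, 0, 3, 0, 5, 0, 7 respectively — never 1.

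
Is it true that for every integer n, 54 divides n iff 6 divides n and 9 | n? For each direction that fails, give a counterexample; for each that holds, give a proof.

(⇒) If 54 ∣ n, write n = 54q. Since 54 = 9·6, n = 6·(9q), so 6 ∣ n; and since 54 = 6·9, n = 9·(6q), so 9 ∣ n.

(⇐) This fails: take n = 18. Both 6 ∣ 18 and 9 ∣ 18, yet 18 is not a multiple of 54 (since 18 = 0·54 + 18), so 54 ∤ 18.

Not equivalent: only (⇒) holds.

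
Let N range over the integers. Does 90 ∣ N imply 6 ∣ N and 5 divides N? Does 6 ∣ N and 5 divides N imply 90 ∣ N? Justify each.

Not equivalent: only (⇒) holds.

Forward direction. If 90 ∣ N, write N = 90q. Since 90 = 15·6, N = 6·(15q), so 6 ∣ N; and since 90 = 18·5, N = 5·(18q), so 5 ∣ N.

Converse. This fails: take N = 30. Both 6 ∣ 30 and 5 ∣ 30, yet 30 is not a multiple of 90 (since 30 = 0·90 + 30), so 90 ∤ 30.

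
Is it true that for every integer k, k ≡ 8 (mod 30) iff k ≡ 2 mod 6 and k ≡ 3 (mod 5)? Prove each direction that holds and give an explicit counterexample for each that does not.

(⟹) Suppose k ≡ 8 (mod 30); write k = 30j + 8. Since 6 ∣ 30, reducing mod 6 gives k ≡ 8 ≡ 2 (mod 6); since 5 ∣ 30, reducing mod 5 gives k ≡ 8 ≡ 3 (mod 5).

(⟸) Conversely, if k ≡ 2 (mod 6) and k ≡ 3 (mod 5), then by the Chinese remainder theorem k ≡ 8 (mod 30). This is exactly k ≡ 8 (mod 30).

Equivalent; both directions hold.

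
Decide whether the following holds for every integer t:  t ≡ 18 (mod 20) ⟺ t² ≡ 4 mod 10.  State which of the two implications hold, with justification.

Only the forward implication holds.

[⇒] Suppose t ≡ 18 (mod 20). Then t² ≡ 18² = 324 (mod 20), and since 10 ∣ 20, also t² ≡ 4 (mod 10).

[⇐] This fails: take t = 2. Then 2² = 4 ≡ 4 (mod 10), yet 2 ≡ 2 (mod 20), not 18.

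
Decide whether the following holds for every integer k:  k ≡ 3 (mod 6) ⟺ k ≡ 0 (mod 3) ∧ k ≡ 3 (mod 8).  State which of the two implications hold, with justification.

(→) This fails: k = 9 gives 9 ≡ 3 (mod 6) but 9 ≡ 1 (mod 8), so the conjunction on the right does not hold.

(←) Conversely, if k ≡ 0 (mod 3) and k ≡ 3 (mod 8), then by the Chinese remainder theorem k ≡ 3 (mod 24). Since 3 ≡ 3 (mod 6) and 6 ∣ 24, we get k ≡ 3 (mod 6).

The forward direction fails; the converse holds.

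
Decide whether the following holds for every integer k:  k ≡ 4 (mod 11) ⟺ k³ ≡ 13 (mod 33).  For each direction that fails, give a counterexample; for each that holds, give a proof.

Neither direction holds.

(→) This fails: take k = 4. Then 4 ≡ 4 (mod 11), but 4³ = 64 ≡ 31 (mod 33), not 13.

(←) This fails: take k = 7. Then 7³ = 343 ≡ 13 (mod 33), yet 7 ≡ 7 (mod 11), not 4.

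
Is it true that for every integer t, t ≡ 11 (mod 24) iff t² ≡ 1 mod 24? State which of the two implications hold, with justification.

Only the forward direction holds.

(⇐) This fails: take t = 1. Then 1² = 1 ≡ 1 (mod 24), yet 1 ≡ 1 (mod 24), not 11.

(⇒) Suppose t ≡ 11 (mod 24). Write t = 24j + 11. Then (24j + 11)² = 576j² + 528j + 121 = 24(24j² + 22j + 5) + 1, so t² ≡ 1 (mod 24).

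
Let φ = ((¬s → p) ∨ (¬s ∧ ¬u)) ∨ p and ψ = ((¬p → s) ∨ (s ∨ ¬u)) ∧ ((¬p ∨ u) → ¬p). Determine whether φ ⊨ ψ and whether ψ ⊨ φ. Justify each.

Not equivalent: only (⇐) holds.

(⇒) This fails. Under p = T, s = F, u = T, the left side is true but the right side is false.

(⇐) Assume the antecedent. If s is true, ((¬s → p) ∨ (¬s ∧ ¬u)) ∨ p reduces to true regardless of the other variables. If s is false, the antecedent forces (p = F, s = F, u = F) or (p = T, s = F, u = F), and ((¬s → p) ∨ (¬s ∧ ¬u)) ∨ p holds there. Either way ((¬s → p) ∨ (¬s ∧ ¬u)) ∨ p holds.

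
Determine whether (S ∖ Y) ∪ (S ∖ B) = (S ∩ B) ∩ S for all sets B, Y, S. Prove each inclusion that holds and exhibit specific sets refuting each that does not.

Neither inclusion holds.

Forward inclusion. This inclusion fails. Take B = ∅, Y = ∅, S = {1}; then 1 ∈ (S ∖ Y) ∪ (S ∖ B) but 1 ∉ (S ∩ B) ∩ S.

Reverse inclusion. This inclusion fails. Take B = {1}, Y = {1}, S = {1}; then 1 ∈ (S ∩ B) ∩ S but 1 ∉ (S ∖ Y) ∪ (S ∖ B).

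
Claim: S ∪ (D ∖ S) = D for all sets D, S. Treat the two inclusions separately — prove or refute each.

Reverse inclusion. Let x ∈ D. Then either x ∈ D and x ∉ S; or x ∈ D ∩ S. In each case x ∈ S ∪ (D ∖ S), so D ⊆ S ∪ (D ∖ S).

Forward inclusion. This inclusion fails. Take D = ∅, S = {1}; then 1 ∈ S ∪ (D ∖ S) but 1 ∉ D.

Only the reverse inclusion holds.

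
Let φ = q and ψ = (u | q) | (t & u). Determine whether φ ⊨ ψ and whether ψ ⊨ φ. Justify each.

The forward direction holds; the converse fails.

(⟹) Assume the antecedent. If t is true, the antecedent forces (t = T, q = T, u = F) or (t = T, q = T, u = T), and (u | q) | (t & u) holds there. If t is false, the antecedent forces (t = F, q = T, u = F) or (t = F, q = T, u = T), and (u | q) | (t & u) holds there. Either way (u | q) | (t & u) holds.

(⟸) This fails. Under t = F, q = F, u = T, the left side is false but the right side is true.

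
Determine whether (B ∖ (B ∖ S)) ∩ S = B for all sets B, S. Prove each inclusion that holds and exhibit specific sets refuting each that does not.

The sets are not equal: only the forward inclusion holds.

Forward inclusion. Let x ∈ (B ∖ (B ∖ S)) ∩ S. Then x ∈ B ∩ S, from which x ∈ B.

Reverse inclusion. This inclusion fails. Take B = {1}, S = ∅; then 1 ∈ B but 1 ∉ (B ∖ (B ∖ S)) ∩ S.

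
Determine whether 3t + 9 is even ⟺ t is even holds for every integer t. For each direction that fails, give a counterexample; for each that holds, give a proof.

(⇒) fails and (⇐) fails.

(→) This fails: t = 5 gives 3t + 9 = 24, which is even, but 5 is odd, not even.

(←) This also fails: t = 4 is even, but 3t + 9 = 21 is odd, not even.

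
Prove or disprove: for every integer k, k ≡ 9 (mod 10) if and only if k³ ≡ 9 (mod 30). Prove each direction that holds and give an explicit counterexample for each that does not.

(⟹) This fails: take k = 19. Then 19 ≡ 9 (mod 10), but 19³ = 6859 ≡ 19 (mod 30), not 9.

(⟸) Conversely, the residues r modulo 30 with r³ ≡ 9 (mod 30) are exactly {9}, and each is ≡ 9 (mod 10).

Only the reverse direction holds.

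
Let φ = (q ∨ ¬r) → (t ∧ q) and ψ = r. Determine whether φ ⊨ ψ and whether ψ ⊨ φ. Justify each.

Forward direction. This fails. Under t = T, q = T, r = F, the left side is true but the right side is false.

Converse. This fails. Under t = F, q = T, r = T, the left side is false but the right side is true.

Neither direction holds.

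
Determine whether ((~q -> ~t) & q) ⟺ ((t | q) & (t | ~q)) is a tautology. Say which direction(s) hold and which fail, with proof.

Neither direction holds.

(→) This fails. Under q = T, t = F, the left side is true but the right side is false.

(←) This fails. Under q = F, t = T, the left side is false but the right side is true.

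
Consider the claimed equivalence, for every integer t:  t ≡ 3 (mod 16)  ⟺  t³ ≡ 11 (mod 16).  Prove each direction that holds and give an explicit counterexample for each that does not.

(⟹) Suppose t ≡ 3 (mod 16). Write t = 16j + 3. Then (16j + 3)³ = 4096j³ + 2304j² + 432j + 27 = 16(256j³ + 144j² + 27j + 1) + 11, so t³ ≡ 11 (mod 16).

(⟸) Conversely, suppose t³ ≡ 11 (mod 16). The only residue r in {0, …, 15} with r³ ≡ 11 (mod 16) is r = 3, so t ≡ 3 (mod 16).

Both directions hold.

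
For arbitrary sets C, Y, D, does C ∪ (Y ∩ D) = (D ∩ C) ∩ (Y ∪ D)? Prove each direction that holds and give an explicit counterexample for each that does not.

(⟸) Let x ∈ (D ∩ C) ∩ (Y ∪ D). Then either x ∈ C ∩ D and x ∉ Y; or x ∈ C ∩ Y ∩ D. In each case x ∈ C ∪ (Y ∩ D), so (D ∩ C) ∩ (Y ∪ D) ⊆ C ∪ (Y ∩ D).

(⟹) This inclusion fails. Take C = {1}, Y = ∅, D = ∅; then 1 ∈ C ∪ (Y ∩ D) but 1 ∉ (D ∩ C) ∩ (Y ∪ D).

(⊆) fails; (⊇) holds.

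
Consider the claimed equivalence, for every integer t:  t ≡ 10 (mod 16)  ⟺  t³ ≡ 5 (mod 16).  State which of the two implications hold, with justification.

(⇒) fails and (⇐) fails.

(⇒) This fails: take t = 10. Then 10 ≡ 10 (mod 16), but 10³ = 1000 ≡ 8 (mod 16), not 5.

(⇐) This fails: take t = 13. Then 13³ = 2197 ≡ 5 (mod 16), yet 13 ≡ 13 (mod 16), not 10.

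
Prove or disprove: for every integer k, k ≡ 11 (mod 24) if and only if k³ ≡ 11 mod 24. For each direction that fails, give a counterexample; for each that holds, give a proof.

(⇒) Suppose k ≡ 11 (mod 24). Write k = 24j + 11. Then (24j + 11)³ = 13824j³ + 19008j² + 8712j + 1331 = 24(576j³ + 792j² + 363j + 55) + 11, so k³ ≡ 11 (mod 24).

(⇐) Conversely, suppose k³ ≡ 11 (mod 24). The only residue r in {0, …, 23} with r³ ≡ 11 (mod 24) is r = 11, so k ≡ 11 (mod 24).

Both implications hold.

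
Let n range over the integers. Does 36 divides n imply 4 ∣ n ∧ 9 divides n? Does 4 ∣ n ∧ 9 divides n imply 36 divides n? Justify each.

The biconditional holds.

Forward direction. If 36 ∣ n, write n = 36q. Since 36 = 9·4, n = 4·(9q), so 4 ∣ n; and since 36 = 4·9, n = 9·(4q), so 9 ∣ n.

Converse. Suppose 4 ∣ n and 9 ∣ n. Any common multiple of 4 and 9 is a multiple of their lcm; here gcd(4, 9) = 1, so lcm(4, 9) = 4·9 = 36, so 36 ∣ n.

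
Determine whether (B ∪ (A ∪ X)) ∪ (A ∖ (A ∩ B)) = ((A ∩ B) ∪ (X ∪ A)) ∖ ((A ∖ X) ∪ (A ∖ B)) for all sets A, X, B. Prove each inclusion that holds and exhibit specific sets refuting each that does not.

(⊆) fails; (⊇) holds.

(⊆) This inclusion fails. Take A = {1}, X = ∅, B = ∅; then 1 ∈ (B ∪ (A ∪ X)) ∪ (A ∖ (A ∩ B)) but 1 ∉ ((A ∩ B) ∪ (X ∪ A)) ∖ ((A ∖ X) ∪ (A ∖ B)).

(⊇) Let x ∈ ((A ∩ B) ∪ (X ∪ A)) ∖ ((A ∖ X) ∪ (A ∖ B)). Then either x ∈ X and x ∉ A, B; or x ∈ X ∩ B and x ∉ A; or x ∈ A ∩ X ∩ B. In each case x ∈ (B ∪ (A ∪ X)) ∪ (A ∖ (A ∩ B)), so ((A ∩ B) ∪ (X ∪ A)) ∖ ((A ∖ X) ∪ (A ∖ B)) ⊆ (B ∪ (A ∪ X)) ∪ (A ∖ (A ∩ B)).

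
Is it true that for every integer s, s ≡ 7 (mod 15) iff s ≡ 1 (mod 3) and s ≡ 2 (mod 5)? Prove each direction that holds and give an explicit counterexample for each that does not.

Both directions hold.

[⇐] If s ≡ 1 (mod 3) and s ≡ 2 (mod 5), then by the Chinese remainder theorem s ≡ 7 (mod 15). This is exactly s ≡ 7 (mod 15).

[⇒] Suppose s ≡ 7 (mod 15); write s = 15j + 7. Since 3 ∣ 15, reducing mod 3 gives s ≡ 7 ≡ 1 (mod 3); since 5 ∣ 15, reducing mod 5 gives s ≡ 7 ≡ 2 (mod 5).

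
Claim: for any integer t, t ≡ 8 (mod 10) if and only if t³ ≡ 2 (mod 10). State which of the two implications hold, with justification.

(←) Suppose t³ ≡ 2 (mod 10). The only residue r in {0, …, 9} with r³ ≡ 2 (mod 10) is r = 8, so t ≡ 8 (mod 10).

(→) Suppose t ≡ 8 (mod 10). Write t = 10j + 8. Then (10j + 8)³ = 1000j³ + 2400j² + 1920j + 512 = 10(100j³ + 240j² + 192j + 51) + 2, so t³ ≡ 2 (mod 10).

Both implications hold.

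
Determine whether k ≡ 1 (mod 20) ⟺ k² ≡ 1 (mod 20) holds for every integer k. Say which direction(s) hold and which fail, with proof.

Forward direction. Suppose k ≡ 1 (mod 20). Write k = 20j + 1. Then (20j + 1)² = 400j² + 40j + 1 = 20(20j² + 2j) + 1, so k² ≡ 1 (mod 20).

Converse. This fails: take k = 9. Then 9² = 81 ≡ 1 (mod 20), yet 9 ≡ 9 (mod 20), not 1.

Only the forward implication holds.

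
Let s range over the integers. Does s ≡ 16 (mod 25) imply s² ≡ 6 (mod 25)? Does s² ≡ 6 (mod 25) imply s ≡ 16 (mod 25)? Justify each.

(→) Suppose s ≡ 16 (mod 25). Write s = 25j + 16. Then (25j + 16)² = 625j² + 800j + 256 = 25(25j² + 32j + 10) + 6, so s² ≡ 6 (mod 25).

(←) This fails: take s = 9. Then 9² = 81 ≡ 6 (mod 25), yet 9 ≡ 9 (mod 25), not 16.

The forward direction holds; the converse fails.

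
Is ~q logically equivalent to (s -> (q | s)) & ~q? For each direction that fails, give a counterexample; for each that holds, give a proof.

[⇒] Assume the antecedent. If q is true, the antecedent cannot hold. If q is false, (s -> (q | s)) & ~q reduces to true regardless of the other variables. Either way (s -> (q | s)) & ~q holds.

[⇐] Assume the antecedent. If q is true, the antecedent cannot hold. If q is false, ~q reduces to true regardless of the other variables. Either way ~q holds.

Both directions hold.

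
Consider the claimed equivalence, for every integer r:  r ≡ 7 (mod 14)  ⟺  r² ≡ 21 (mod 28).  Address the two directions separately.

Both implications hold.

(⇒) Suppose r ≡ 7 (mod 14). Working modulo 28, r ∈ {7, 21}; for each such r, r² ≡ 21 (mod 28).

(⇐) Conversely, the residues r modulo 28 with r² ≡ 21 (mod 28) are exactly {7, 21}, and each is ≡ 7 (mod 14).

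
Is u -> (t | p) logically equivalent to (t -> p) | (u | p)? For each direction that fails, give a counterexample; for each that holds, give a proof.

(⟹) This fails. Under p = F, t = T, u = F, the left side is true but the right side is false.

(⟸) This fails. Under p = F, t = F, u = T, the left side is false but the right side is true.

Both directions fail.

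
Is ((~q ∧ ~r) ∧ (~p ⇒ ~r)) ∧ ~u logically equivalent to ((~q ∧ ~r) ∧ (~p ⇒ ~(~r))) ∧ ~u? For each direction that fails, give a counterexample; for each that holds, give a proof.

Only the reverse direction holds.

(→) This fails. Under p = F, q = F, r = F, u = F, the left side is true but the right side is false.

(←) Assume the antecedent. If p is true, the antecedent forces (p = T, q = F, r = F, u = F), and ((~q ∧ ~r) ∧ (~p ⇒ ~r)) ∧ ~u holds there. If p is false, the antecedent cannot hold. Either way ((~q ∧ ~r) ∧ (~p ⇒ ~r)) ∧ ~u holds.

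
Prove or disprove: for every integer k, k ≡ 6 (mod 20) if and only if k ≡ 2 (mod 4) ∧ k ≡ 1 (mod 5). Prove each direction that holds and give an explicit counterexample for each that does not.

(←) If k ≡ 2 (mod 4) and k ≡ 1 (mod 5), then by the Chinese remainder theorem k ≡ 6 (mod 20). This is exactly k ≡ 6 (mod 20).

(→) Suppose k ≡ 6 (mod 20); write k = 20j + 6. Since 4 ∣ 20, reducing mod 4 gives k ≡ 6 ≡ 2 (mod 4); since 5 ∣ 20, reducing mod 5 gives k ≡ 6 ≡ 1 (mod 5).

Equivalent; both directions hold.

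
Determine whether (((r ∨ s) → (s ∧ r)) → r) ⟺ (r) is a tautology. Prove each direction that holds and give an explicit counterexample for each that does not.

(→) This fails. Under s = T, r = F, the left side is true but the right side is false.

(←) Assume the antecedent. If s is true, ((r ∨ s) → (s ∧ r)) → r reduces to true regardless of the other variables. If s is false, the antecedent forces (s = F, r = T), and ((r ∨ s) → (s ∧ r)) → r holds there. Either way ((r ∨ s) → (s ∧ r)) → r holds.

Only the converse holds.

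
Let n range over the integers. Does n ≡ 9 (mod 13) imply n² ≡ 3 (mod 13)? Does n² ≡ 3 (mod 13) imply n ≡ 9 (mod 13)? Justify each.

Only the forward direction holds.

(⟸) This fails: take n = 4. Then 4² = 16 ≡ 3 (mod 13), yet 4 ≡ 4 (mod 13), not 9.

(⟹) Suppose n ≡ 9 (mod 13). Write n = 13j + 9. Then (13j + 9)² = 169j² + 234j + 81 = 13(13j² + 18j + 6) + 3, so n² ≡ 3 (mod 13).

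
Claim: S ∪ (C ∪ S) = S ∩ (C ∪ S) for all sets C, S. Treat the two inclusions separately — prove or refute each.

(⟸) Let x ∈ S ∩ (C ∪ S). Then either x ∈ S and x ∉ C; or x ∈ C ∩ S. In each case x ∈ S ∪ (C ∪ S), so S ∩ (C ∪ S) ⊆ S ∪ (C ∪ S).

(⟹) This inclusion fails. Take C = {1}, S = ∅; then 1 ∈ S ∪ (C ∪ S) but 1 ∉ S ∩ (C ∪ S).

(⊆) fails; (⊇) holds.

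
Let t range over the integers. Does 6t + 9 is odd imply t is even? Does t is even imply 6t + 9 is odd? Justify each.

The forward direction fails; the converse holds.

Converse. Suppose t is even. Since 6 is even, 6t is even for every t, so 6t + 9 has the same parity as 9, which is odd. Hence 6t + 9 is odd.

Forward direction. This fails: take t = 5. Then 6t + 9 = 39, which is odd, yet t = 5 is odd, not even.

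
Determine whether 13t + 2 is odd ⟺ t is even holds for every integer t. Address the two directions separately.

(→) This fails: t = 3 gives 13t + 2 = 41, which is odd, but 3 is odd, not even.

(←) This also fails: t = 0 is even, but 13t + 2 = 2 is even, not odd.

Both directions fail.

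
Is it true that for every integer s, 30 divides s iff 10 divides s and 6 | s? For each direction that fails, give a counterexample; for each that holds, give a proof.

Forward direction. If 30 ∣ s, write s = 30q. Since 30 = 3·10, s = 10·(3q), so 10 ∣ s; and since 30 = 5·6, s = 6·(5q), so 6 ∣ s.

Converse. Suppose 10 ∣ s and 6 ∣ s. Any common multiple of 10 and 6 is a multiple of their lcm; here lcm(10, 6) = 10·6/gcd(10, 6) = 60/2 = 30, so 30 ∣ s.

Both implications hold.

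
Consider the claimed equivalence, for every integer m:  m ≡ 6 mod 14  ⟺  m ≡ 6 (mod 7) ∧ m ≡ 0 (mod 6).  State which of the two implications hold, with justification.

(⇒) This fails: m = 34 gives 34 ≡ 6 (mod 14) but 34 ≡ 4 (mod 6), so the conjunction on the right does not hold.

(⇐) Conversely, if m ≡ 6 (mod 7) and m ≡ 0 (mod 6), then by the Chinese remainder theorem m ≡ 6 (mod 42). Since 6 ≡ 6 (mod 14) and 14 ∣ 42, we get m ≡ 6 (mod 14).

Only the reverse direction holds.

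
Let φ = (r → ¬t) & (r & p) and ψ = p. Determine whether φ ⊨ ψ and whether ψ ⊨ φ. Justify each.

Only the forward direction holds.

Forward direction. Assume the antecedent. If r is true, the antecedent forces (r = T, p = T, t = F), and p holds there. If r is false, the antecedent cannot hold. Either way p holds.

Converse. This fails. Under r = F, p = T, t = F, the left side is false but the right side is true.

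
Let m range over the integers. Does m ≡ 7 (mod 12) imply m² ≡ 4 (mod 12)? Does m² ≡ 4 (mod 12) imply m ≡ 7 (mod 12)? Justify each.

[⇒] This fails: take m = 7. Then 7 ≡ 7 (mod 12), but 7² = 49 ≡ 1 (mod 12), not 4.

[⇐] This fails: take m = 2. Then 2² = 4 ≡ 4 (mod 12), yet 2 ≡ 2 (mod 12), not 7.

Neither implication holds.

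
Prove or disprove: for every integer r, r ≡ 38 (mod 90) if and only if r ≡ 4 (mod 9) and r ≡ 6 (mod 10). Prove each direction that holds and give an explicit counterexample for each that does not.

Neither implication holds.

(⇒) This fails: r = 38 gives 38 ≡ 38 (mod 90) but 38 ≡ 2 (mod 9), so the conjunction on the right does not hold.

(⇐) This fails: r = 76 satisfies both congruences on the right (76 ≡ 4 mod 9 and 76 ≡ 6 mod 10) yet 76 ≡ 76 (mod 90), not 38.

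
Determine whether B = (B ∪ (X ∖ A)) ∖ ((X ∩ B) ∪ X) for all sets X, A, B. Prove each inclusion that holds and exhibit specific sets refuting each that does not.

Forward inclusion. This inclusion fails. Take X = {1}, A = ∅, B = {1}; then 1 ∈ B but 1 ∉ (B ∪ (X ∖ A)) ∖ ((X ∩ B) ∪ X).

Reverse inclusion. Let x ∈ (B ∪ (X ∖ A)) ∖ ((X ∩ B) ∪ X). Then either x ∈ B and x ∉ X, A; or x ∈ A ∩ B and x ∉ X. In each case x ∈ B, so (B ∪ (X ∖ A)) ∖ ((X ∩ B) ∪ X) ⊆ B.

(⊆) fails; (⊇) holds.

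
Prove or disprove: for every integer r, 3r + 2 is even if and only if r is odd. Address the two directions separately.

Neither direction holds.

(→) This fails: r = 2 gives 3r + 2 = 8, which is even, but 2 is even, not odd.

(←) This also fails: r = 7 is odd, but 3r + 2 = 23 is odd, not even.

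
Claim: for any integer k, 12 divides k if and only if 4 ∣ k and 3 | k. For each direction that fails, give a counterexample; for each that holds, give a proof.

(⟹) If 12 ∣ k, write k = 12q. Since 12 = 3·4, k = 4·(3q), so 4 ∣ k; and since 12 = 4·3, k = 3·(4q), so 3 ∣ k.

(⟸) Suppose 4 ∣ k and 3 ∣ k. Any common multiple of 4 and 3 is a multiple of their lcm; here gcd(4, 3) = 1, so lcm(4, 3) = 4·3 = 12, so 12 ∣ k.

Equivalent; both directions hold.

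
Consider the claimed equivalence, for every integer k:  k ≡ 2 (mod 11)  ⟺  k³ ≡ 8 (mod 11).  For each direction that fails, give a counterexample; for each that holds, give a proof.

Both implications hold.

(→) Suppose k ≡ 2 (mod 11). Write k = 11j + 2. Then (11j + 2)³ = 1331j³ + 726j² + 132j + 8 = 11(121j³ + 66j² + 12j) + 8, so k³ ≡ 8 (mod 11).

(←) Conversely, suppose k³ ≡ 8 (mod 11). The only residue r in {0, …, 10} with r³ ≡ 8 (mod 11) is r = 2, so k ≡ 2 (mod 11).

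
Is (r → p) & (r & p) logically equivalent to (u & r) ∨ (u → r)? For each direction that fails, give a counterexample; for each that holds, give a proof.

Only the forward implication holds.

(⟹) Assume the antecedent. If p is true, the antecedent forces (p = T, u = F, r = T) or (p = T, u = T, r = T), and (u & r) ∨ (u → r) holds there. If p is false, the antecedent cannot hold. Either way (u & r) ∨ (u → r) holds.

(⟸) This fails. Under p = F, u = F, r = F, the left side is false but the right side is true.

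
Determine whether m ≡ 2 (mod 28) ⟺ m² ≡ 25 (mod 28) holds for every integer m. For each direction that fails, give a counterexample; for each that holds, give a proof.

Both directions fail.

Forward direction. This fails: take m = 2. Then 2 ≡ 2 (mod 28), but 2² = 4 ≡ 4 (mod 28), not 25.

Converse. This fails: take m = 5. Then 5² = 25 ≡ 25 (mod 28), yet 5 ≡ 5 (mod 28), not 2.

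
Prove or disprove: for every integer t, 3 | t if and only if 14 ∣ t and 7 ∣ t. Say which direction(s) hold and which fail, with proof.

(→) This fails: take t = 3. Certainly 3 ∣ 3, but 14 ∤ 3.

(←) This fails: take t = 14. Both 14 ∣ 14 and 7 ∣ 14, yet 14 is not a multiple of 3 (since 14 = 4·3 + 2), so 3 ∤ 14.

Neither implication holds.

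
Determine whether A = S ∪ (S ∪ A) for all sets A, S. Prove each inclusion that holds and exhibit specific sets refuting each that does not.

The sets are not equal: only the forward inclusion holds.

(⟹) Let x ∈ A. Then either x ∈ A and x ∉ S; or x ∈ A ∩ S. In each case x ∈ S ∪ (S ∪ A), so A ⊆ S ∪ (S ∪ A).

(⟸) This inclusion fails. Take A = ∅, S = {1}; then 1 ∈ S ∪ (S ∪ A) but 1 ∉ A.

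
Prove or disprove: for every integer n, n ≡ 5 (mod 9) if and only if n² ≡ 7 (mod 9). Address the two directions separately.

Converse. This fails: take n = 4. Then 4² = 16 ≡ 7 (mod 9), yet 4 ≡ 4 (mod 9), not 5.

Forward direction. Suppose n ≡ 5 (mod 9). Write n = 9j + 5. Then (9j + 5)² = 81j² + 90j + 25 = 9(9j² + 10j + 2) + 7, so n² ≡ 7 (mod 9).

(⇒) holds; (⇐) fails.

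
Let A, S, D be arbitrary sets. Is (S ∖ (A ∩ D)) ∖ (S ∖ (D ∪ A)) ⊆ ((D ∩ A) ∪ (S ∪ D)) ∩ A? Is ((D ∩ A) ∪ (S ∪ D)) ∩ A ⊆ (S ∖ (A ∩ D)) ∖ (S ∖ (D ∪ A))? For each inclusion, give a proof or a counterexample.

Both inclusions fail.

(⊆) This inclusion fails. Take A = ∅, S = {1}, D = {1}; then 1 ∈ (S ∖ (A ∩ D)) ∖ (S ∖ (D ∪ A)) but 1 ∉ ((D ∩ A) ∪ (S ∪ D)) ∩ A.

(⊇) This inclusion fails. Take A = {1}, S = ∅, D = {1}; then 1 ∈ ((D ∩ A) ∪ (S ∪ D)) ∩ A but 1 ∉ (S ∖ (A ∩ D)) ∖ (S ∖ (D ∪ A)).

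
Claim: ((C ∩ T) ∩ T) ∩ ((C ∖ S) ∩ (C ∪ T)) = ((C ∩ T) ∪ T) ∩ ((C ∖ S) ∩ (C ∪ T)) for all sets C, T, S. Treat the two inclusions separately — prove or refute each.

The two sets are equal.

(⊇) Let x ∈ ((C ∩ T) ∪ T) ∩ ((C ∖ S) ∩ (C ∪ T)). Then x ∈ C ∩ T and x ∉ S, from which x ∈ ((C ∩ T) ∩ T) ∩ ((C ∖ S) ∩ (C ∪ T)).

(⊆) Let x ∈ ((C ∩ T) ∩ T) ∩ ((C ∖ S) ∩ (C ∪ T)). Then x ∈ C ∩ T and x ∉ S, from which x ∈ ((C ∩ T) ∪ T) ∩ ((C ∖ S) ∩ (C ∪ T)).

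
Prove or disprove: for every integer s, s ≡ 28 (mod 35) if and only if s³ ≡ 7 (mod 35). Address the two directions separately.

Both directions hold.

[⇐] Suppose s³ ≡ 7 (mod 35). The only residue r in {0, …, 34} with r³ ≡ 7 (mod 35) is r = 28, so s ≡ 28 (mod 35).

[⇒] Suppose s ≡ 28 (mod 35). Write s = 35j + 28. Then (35j + 28)³ = 42875j³ + 102900j² + 82320j + 21952 = 35(1225j³ + 2940j² + 2352j + 627) + 7, so s³ ≡ 7 (mod 35).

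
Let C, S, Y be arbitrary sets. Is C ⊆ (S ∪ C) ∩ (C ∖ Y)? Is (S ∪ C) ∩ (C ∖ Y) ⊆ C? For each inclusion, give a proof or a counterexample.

Forward inclusion. This inclusion fails. Take C = {1}, S = ∅, Y = {1}; then 1 ∈ C but 1 ∉ (S ∪ C) ∩ (C ∖ Y).

Reverse inclusion. Let x ∈ (S ∪ C) ∩ (C ∖ Y). Then either x ∈ C and x ∉ S, Y; or x ∈ C ∩ S and x ∉ Y. In each case x ∈ C, so (S ∪ C) ∩ (C ∖ Y) ⊆ C.

The sets are not equal: only the reverse inclusion holds.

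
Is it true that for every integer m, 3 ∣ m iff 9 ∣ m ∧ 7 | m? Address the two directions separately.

(⇒) This fails: take m = 3. Certainly 3 ∣ 3, but 9 ∤ 3.

(⇐) Suppose 9 ∣ m and 7 ∣ m. Any common multiple of 9 and 7 is a multiple of their lcm; here gcd(9, 7) = 1, so lcm(9, 7) = 9·7 = 63, so 63 ∣ m. Since 3 ∣ 63, it follows that 3 ∣ m.

Only the reverse direction holds.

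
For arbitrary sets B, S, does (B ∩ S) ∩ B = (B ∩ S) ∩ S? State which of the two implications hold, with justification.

(⊆) Let x ∈ (B ∩ S) ∩ B. Then x ∈ B ∩ S, from which x ∈ (B ∩ S) ∩ S.

(⊇) Let x ∈ (B ∩ S) ∩ S. Then x ∈ B ∩ S, from which x ∈ (B ∩ S) ∩ B.

Both inclusions hold.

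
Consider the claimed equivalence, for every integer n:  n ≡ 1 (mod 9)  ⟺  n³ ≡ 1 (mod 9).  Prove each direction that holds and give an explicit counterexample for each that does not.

(⇐) This fails: take n = 4. Then 4³ = 64 ≡ 1 (mod 9), yet 4 ≡ 4 (mod 9), not 1.

(⇒) Suppose n ≡ 1 (mod 9). Write n = 9j + 1. Then (9j + 1)³ = 729j³ + 243j² + 27j + 1 = 9(81j³ + 27j² + 3j) + 1, so n³ ≡ 1 (mod 9).

Only the forward direction holds.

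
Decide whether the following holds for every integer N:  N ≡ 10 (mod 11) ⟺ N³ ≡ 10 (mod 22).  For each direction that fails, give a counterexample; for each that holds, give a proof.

Not equivalent: only (⇐) holds.

Forward direction. This fails: take N = 21. Then 21 ≡ 10 (mod 11), but 21³ = 9261 ≡ 21 (mod 22), not 10.

Converse. The residues r modulo 22 with r³ ≡ 10 (mod 22) are exactly {10}, and each is ≡ 10 (mod 11).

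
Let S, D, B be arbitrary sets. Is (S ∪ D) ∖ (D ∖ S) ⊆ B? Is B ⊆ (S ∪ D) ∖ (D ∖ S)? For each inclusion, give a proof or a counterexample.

Forward inclusion. This inclusion fails. Take S = {1}, D = ∅, B = ∅; then 1 ∈ (S ∪ D) ∖ (D ∖ S) but 1 ∉ B.

Reverse inclusion. This inclusion fails. Take S = ∅, D = ∅, B = {1}; then 1 ∈ B but 1 ∉ (S ∪ D) ∖ (D ∖ S).

Both inclusions fail.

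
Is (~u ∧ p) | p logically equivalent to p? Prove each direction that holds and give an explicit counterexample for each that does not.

(⟹) Assume the antecedent. If u is true, the antecedent forces (u = T, p = T), and p holds there. If u is false, the antecedent forces (u = F, p = T), and p holds there. Either way p holds.

(⟸) Assume the antecedent. If u is true, the antecedent forces (u = T, p = T), and (~u ∧ p) | p holds there. If u is false, the antecedent forces (u = F, p = T), and (~u ∧ p) | p holds there. Either way (~u ∧ p) | p holds.

Both implications hold.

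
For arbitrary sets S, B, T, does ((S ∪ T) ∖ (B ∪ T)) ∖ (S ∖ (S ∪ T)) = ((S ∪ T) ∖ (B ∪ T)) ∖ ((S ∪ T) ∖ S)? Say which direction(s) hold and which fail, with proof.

Both inclusions hold.

(⊆) Let x ∈ ((S ∪ T) ∖ (B ∪ T)) ∖ (S ∖ (S ∪ T)). Then x ∈ S and x ∉ B, T, from which x ∈ ((S ∪ T) ∖ (B ∪ T)) ∖ ((S ∪ T) ∖ S).

(⊇) Let x ∈ ((S ∪ T) ∖ (B ∪ T)) ∖ ((S ∪ T) ∖ S). Then x ∈ S and x ∉ B, T, from which x ∈ ((S ∪ T) ∖ (B ∪ T)) ∖ (S ∖ (S ∪ T)).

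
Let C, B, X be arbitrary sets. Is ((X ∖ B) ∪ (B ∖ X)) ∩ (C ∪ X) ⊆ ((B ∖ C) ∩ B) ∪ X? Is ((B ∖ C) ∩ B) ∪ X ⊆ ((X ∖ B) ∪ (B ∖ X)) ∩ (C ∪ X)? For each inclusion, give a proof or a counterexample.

Forward inclusion. This inclusion fails. Take C = {1}, B = {1}, X = ∅; then 1 ∈ ((X ∖ B) ∪ (B ∖ X)) ∩ (C ∪ X) but 1 ∉ ((B ∖ C) ∩ B) ∪ X.

Reverse inclusion. This inclusion fails. Take C = ∅, B = {1}, X = ∅; then 1 ∈ ((B ∖ C) ∩ B) ∪ X but 1 ∉ ((X ∖ B) ∪ (B ∖ X)) ∩ (C ∪ X).

(⊆) fails and (⊇) fails.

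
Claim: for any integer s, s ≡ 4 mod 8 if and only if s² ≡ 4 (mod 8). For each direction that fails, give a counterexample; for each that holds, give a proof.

(⟹) This fails: take s = 4. Then 4 ≡ 4 (mod 8), but 4² = 16 ≡ 0 (mod 8), not 4.

(⟸) This fails: take s = 2. Then 2² = 4 ≡ 4 (mod 8), yet 2 ≡ 2 (mod 8), not 4.

(⇒) fails and (⇐) fails.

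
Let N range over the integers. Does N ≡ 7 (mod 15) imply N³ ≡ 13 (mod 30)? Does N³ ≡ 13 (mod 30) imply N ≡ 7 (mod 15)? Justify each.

Not equivalent: only (⇐) holds.

(⇒) This fails: take N = 22. Then 22 ≡ 7 (mod 15), but 22³ = 10648 ≡ 28 (mod 30), not 13.

(⇐) Conversely, the residues r modulo 30 with r³ ≡ 13 (mod 30) are exactly {7}, and each is ≡ 7 (mod 15).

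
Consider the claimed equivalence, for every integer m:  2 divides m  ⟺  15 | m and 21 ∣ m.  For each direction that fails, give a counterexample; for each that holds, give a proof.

[⇒] This fails: take m = 2. Certainly 2 ∣ 2, but 15 ∤ 2.

[⇐] This fails: take m = 105. Both 15 ∣ 105 and 21 ∣ 105, yet 105 is not a multiple of 2 (since 105 = 52·2 + 1), so 2 ∤ 105.

(⇒) fails and (⇐) fails.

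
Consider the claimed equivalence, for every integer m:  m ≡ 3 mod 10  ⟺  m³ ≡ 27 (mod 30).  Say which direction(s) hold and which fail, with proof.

(←) The residues r modulo 30 with r³ ≡ 27 (mod 30) are exactly {3}, and each is ≡ 3 (mod 10).

(→) This fails: take m = 13. Then 13 ≡ 3 (mod 10), but 13³ = 2197 ≡ 7 (mod 30), not 27.

(⇒) fails; (⇐) holds.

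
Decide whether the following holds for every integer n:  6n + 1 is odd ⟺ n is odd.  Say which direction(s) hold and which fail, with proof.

Only the reverse direction holds.

(⟹) This fails: take n = 2. Then 6n + 1 = 13, which is odd, yet n = 2 is even, not odd.

(⟸) Suppose n is odd. Since 6 is even, 6n is even for every n, so 6n + 1 has the same parity as 1, which is odd. Hence 6n + 1 is odd.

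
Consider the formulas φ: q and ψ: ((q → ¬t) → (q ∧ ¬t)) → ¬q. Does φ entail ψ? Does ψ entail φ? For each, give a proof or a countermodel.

Neither direction holds.

Forward direction. This fails. Under t = F, q = T, the left side is true but the right side is false.

Converse. This fails. Under t = F, q = F, the left side is false but the right side is true.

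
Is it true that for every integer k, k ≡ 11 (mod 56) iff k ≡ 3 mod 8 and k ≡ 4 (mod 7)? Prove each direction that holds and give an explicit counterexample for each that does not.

Equivalent; both directions hold.

Forward direction. Suppose k ≡ 11 (mod 56); write k = 56j + 11. Since 8 ∣ 56, reducing mod 8 gives k ≡ 11 ≡ 3 (mod 8); since 7 ∣ 56, reducing mod 7 gives k ≡ 11 ≡ 4 (mod 7).

Converse. If k ≡ 3 (mod 8) and k ≡ 4 (mod 7), then by the Chinese remainder theorem k ≡ 11 (mod 56). This is exactly k ≡ 11 (mod 56).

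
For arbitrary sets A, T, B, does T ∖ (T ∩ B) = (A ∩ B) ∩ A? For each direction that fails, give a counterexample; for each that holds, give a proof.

Neither inclusion holds.

(⟹) This inclusion fails. Take A = ∅, T = {1}, B = ∅; then 1 ∈ T ∖ (T ∩ B) but 1 ∉ (A ∩ B) ∩ A.

(⟸) This inclusion fails. Take A = {1}, T = ∅, B = {1}; then 1 ∈ (A ∩ B) ∩ A but 1 ∉ T ∖ (T ∩ B).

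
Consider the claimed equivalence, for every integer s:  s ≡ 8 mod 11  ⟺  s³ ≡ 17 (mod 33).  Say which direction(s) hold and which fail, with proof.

[⇒] This fails: take s = 19. Then 19 ≡ 8 (mod 11), but 19³ = 6859 ≡ 28 (mod 33), not 17.

[⇐] Conversely, the residues r modulo 33 with r³ ≡ 17 (mod 33) are exactly {8}, and each is ≡ 8 (mod 11).

(⇒) fails; (⇐) holds.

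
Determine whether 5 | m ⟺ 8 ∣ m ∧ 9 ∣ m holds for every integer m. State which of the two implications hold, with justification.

(⇒) fails and (⇐) fails.

[⇒] This fails: take m = 5. Certainly 5 ∣ 5, but 8 ∤ 5.

[⇐] This fails: take m = 72. Both 8 ∣ 72 and 9 ∣ 72, yet 72 is not a multiple of 5 (since 72 = 14·5 + 2), so 5 ∤ 72.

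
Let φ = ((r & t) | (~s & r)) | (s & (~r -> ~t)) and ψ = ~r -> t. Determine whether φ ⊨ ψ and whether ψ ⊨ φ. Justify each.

Neither direction holds.

[⇒] This fails. Under s = T, t = F, r = F, the left side is true but the right side is false.

[⇐] This fails. Under s = F, t = T, r = F, the left side is false but the right side is true.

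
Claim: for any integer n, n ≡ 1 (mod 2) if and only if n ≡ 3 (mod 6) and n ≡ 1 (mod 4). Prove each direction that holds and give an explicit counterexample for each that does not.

Not equivalent: only (⇐) holds.

(⇒) This fails: n = 1 gives 1 ≡ 1 (mod 2) but 1 ≡ 1 (mod 6), so the conjunction on the right does not hold.

(⇐) Conversely, if n ≡ 3 (mod 6) and n ≡ 1 (mod 4), then by the Chinese remainder theorem n ≡ 9 (mod 12). Since 9 ≡ 1 (mod 2) and 2 ∣ 12, we get n ≡ 1 (mod 2).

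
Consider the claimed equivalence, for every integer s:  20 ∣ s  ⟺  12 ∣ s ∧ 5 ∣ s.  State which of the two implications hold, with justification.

[⇒] This fails: take s = 20. Certainly 20 ∣ 20, but 12 ∤ 20.

[⇐] Suppose 12 ∣ s and 5 ∣ s. Any common multiple of 12 and 5 is a multiple of their lcm; here gcd(12, 5) = 1, so lcm(12, 5) = 12·5 = 60, so 60 ∣ s. Since 20 ∣ 60, it follows that 20 ∣ s.

Not equivalent: only (⇐) holds.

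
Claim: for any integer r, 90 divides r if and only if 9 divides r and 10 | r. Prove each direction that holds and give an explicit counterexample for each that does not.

(⟸) Suppose 9 ∣ r and 10 ∣ r. Any common multiple of 9 and 10 is a multiple of their lcm; here gcd(9, 10) = 1, so lcm(9, 10) = 9·10 = 90, so 90 ∣ r.

(⟹) If 90 ∣ r, write r = 90q. Since 90 = 10·9, r = 9·(10q), so 9 ∣ r; and since 90 = 9·10, r = 10·(9q), so 10 ∣ r.

Equivalent; both directions hold.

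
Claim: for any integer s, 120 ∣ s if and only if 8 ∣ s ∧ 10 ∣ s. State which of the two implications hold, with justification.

Only the forward direction holds.

[⇐] This fails: take s = 40. Both 8 ∣ 40 and 10 ∣ 40, yet 40 is not a multiple of 120 (since 40 = 0·120 + 40), so 120 ∤ 40.

[⇒] If 120 ∣ s, write s = 120q. Since 120 = 15·8, s = 8·(15q), so 8 ∣ s; and since 120 = 12·10, s = 10·(12q), so 10 ∣ s.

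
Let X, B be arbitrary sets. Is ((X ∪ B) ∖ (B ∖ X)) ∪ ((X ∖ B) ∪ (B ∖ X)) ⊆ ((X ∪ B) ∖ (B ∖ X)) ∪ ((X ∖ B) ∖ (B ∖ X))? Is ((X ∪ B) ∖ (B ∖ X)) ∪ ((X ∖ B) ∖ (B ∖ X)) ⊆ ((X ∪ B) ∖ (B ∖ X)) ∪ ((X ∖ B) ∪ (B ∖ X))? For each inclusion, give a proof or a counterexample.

The sets are not equal: only the reverse inclusion holds.

(⟹) This inclusion fails. Take X = ∅, B = {1}; then 1 ∈ ((X ∪ B) ∖ (B ∖ X)) ∪ ((X ∖ B) ∪ (B ∖ X)) but 1 ∉ ((X ∪ B) ∖ (B ∖ X)) ∪ ((X ∖ B) ∖ (B ∖ X)).

(⟸) Let x ∈ ((X ∪ B) ∖ (B ∖ X)) ∪ ((X ∖ B) ∖ (B ∖ X)). Then either x ∈ X and x ∉ B; or x ∈ X ∩ B. In each case x ∈ ((X ∪ B) ∖ (B ∖ X)) ∪ ((X ∖ B) ∪ (B ∖ X)), so ((X ∪ B) ∖ (B ∖ X)) ∪ ((X ∖ B) ∖ (B ∖ X)) ⊆ ((X ∪ B) ∖ (B ∖ X)) ∪ ((X ∖ B) ∪ (B ∖ X)).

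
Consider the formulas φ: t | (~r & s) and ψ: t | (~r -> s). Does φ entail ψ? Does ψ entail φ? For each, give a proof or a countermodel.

Forward direction. Assume the antecedent. If t is true, t | (~r -> s) reduces to true regardless of the other variables. If t is false, the antecedent forces (t = F, r = F, s = T), and t | (~r -> s) holds there. Either way t | (~r -> s) holds.

Converse. This fails. Under t = F, r = T, s = F, the left side is false but the right side is true.

(⇒) holds; (⇐) fails.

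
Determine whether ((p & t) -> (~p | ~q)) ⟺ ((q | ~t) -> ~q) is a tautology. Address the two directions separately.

[⇒] This fails. Under t = F, q = T, p = F, the left side is true but the right side is false.

[⇐] Assume the antecedent. If t is true, the antecedent forces (t = T, q = F, p = F) or (t = T, q = F, p = T), and (p & t) -> (~p | ~q) holds there. If t is false, (p & t) -> (~p | ~q) reduces to true regardless of the other variables. Either way (p & t) -> (~p | ~q) holds.

Not equivalent: only (⇐) holds.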